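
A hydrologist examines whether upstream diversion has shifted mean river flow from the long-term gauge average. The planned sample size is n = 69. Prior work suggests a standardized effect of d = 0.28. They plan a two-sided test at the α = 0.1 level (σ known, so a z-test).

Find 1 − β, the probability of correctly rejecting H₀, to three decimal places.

Noncentrality parameter: δ = d·√n = 0.28 × √69 = 2.3259
Critical value for a two-sided test at α = 0.1: z_{α/2} = 1.645.
Power = Φ(δ − 1.645) + Φ(−δ − 1.645) = Φ(0.681) + Φ(-3.971) = 0.7521 + 0.0000 = 0.7521.

Power ≈ 0.752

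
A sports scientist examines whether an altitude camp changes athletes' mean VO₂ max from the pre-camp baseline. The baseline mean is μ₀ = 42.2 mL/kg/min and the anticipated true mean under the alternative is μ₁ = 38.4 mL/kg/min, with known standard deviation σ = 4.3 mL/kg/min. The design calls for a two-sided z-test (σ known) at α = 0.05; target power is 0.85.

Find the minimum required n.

Standardized effect: d = |μ₁ − μ₀| / σ = |38.4 − 42.2| / 4.3 = 0.8837
Set Φ(δ − 1.960) = 0.85; then δ − 1.960 = Φ⁻¹(0.85) = 1.036, giving δ = 2.996.
(For δ > 0 the lower-tail rejection region contributes negligibly to power, so the one-term inversion is standard.)
δ = d·√n ⇒ n = (δ/d)² = (2.996 / 0.8837)² = 11.50.
Rounding up, n = 12.

n = 12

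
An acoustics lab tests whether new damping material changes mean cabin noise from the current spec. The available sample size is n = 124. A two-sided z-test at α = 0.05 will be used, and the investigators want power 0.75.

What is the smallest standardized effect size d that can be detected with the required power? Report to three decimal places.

Need Φ(δ − 1.960) = 0.75, so δ = 1.960 + 0.674 = 2.634.
(Lower-tail contribution to power is negligible for δ > 0.)
δ = d·√n ⇒ d = δ/√n = 2.634/√124 = 0.2366.

d ≈ 0.237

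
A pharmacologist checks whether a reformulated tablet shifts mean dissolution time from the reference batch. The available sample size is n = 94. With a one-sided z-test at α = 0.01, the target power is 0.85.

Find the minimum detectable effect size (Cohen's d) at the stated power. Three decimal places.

d ≈ 0.347

Need Φ(δ − 2.326) = 0.85, so δ = 2.326 + 1.036 = 3.363.
δ = d·√n ⇒ d = δ/√n = 3.363/√94 = 0.3468.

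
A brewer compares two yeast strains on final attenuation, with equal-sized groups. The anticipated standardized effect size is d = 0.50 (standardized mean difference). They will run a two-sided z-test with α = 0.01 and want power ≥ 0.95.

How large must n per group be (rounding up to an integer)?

Set Φ(δ − 2.576) = 0.95; then δ − 2.576 = Φ⁻¹(0.95) = 1.645, giving δ = 4.221.
(The Φ(−δ − z_{α/2}) term is vanishingly small for δ > 0 and is dropped in the standard sample-size formula.)
δ = d·√(n/2) ⇒ n = 2(δ/d)² = 2 × (4.221 / 0.50)² = 142.51.
Rounding up, n = 143 per group.

n = 143 per group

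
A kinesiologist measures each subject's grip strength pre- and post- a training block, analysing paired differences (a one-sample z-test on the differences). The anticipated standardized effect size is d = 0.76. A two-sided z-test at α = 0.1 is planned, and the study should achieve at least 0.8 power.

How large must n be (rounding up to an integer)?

n = 11

Set Φ(δ − 1.645) = 0.8; then δ − 1.645 = Φ⁻¹(0.8) = 0.842, giving δ = 2.486.
(The Φ(−δ − z_{α/2}) term is vanishingly small for δ > 0 and is dropped in the standard sample-size formula.)
δ = d·√n ⇒ n = (δ/d)² = (2.486 / 0.76)² = 10.70.
Rounding up, n = 11.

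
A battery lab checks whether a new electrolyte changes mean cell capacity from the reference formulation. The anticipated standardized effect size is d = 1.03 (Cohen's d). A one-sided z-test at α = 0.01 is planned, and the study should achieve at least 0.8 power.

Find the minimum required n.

For power 0.8 need Φ(δ − z_{0.01}) = 0.8, so δ = z_{0.01} + z_{0.20} = 2.326 + 0.842 = 3.168.
δ = d·√n ⇒ n = (δ/d)² = (3.168 / 1.03)² = 9.46.
Rounding up, n = 10.

n = 10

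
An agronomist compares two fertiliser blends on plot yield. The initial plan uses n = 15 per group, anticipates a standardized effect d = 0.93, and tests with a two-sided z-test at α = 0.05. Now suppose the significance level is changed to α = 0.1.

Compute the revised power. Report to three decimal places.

Power ≈ 0.817

δ = d·√(n/2) = 0.93 × √(15/2) = 2.5469 (unchanged). New critical value: z_{0.05} = 1.645.
Revised power = Φ(δ − 1.645) + Φ(−δ − 1.645) = Φ(0.902) + Φ(-4.192) = 0.8165 + 0.0000 = 0.8165.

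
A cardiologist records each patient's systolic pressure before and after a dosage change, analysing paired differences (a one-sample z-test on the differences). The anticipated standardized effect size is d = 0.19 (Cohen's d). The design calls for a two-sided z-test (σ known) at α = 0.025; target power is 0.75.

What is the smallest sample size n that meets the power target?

For power 0.75 need Φ(δ − z_{0.0125}) = 0.75, so δ = z_{0.0125} + z_{0.25} = 2.241 + 0.674 = 2.916.
(The Φ(−δ − z_{α/2}) term is vanishingly small for δ > 0 and is dropped in the standard sample-size formula.)
δ = d·√n ⇒ n = (δ/d)² = (2.916 / 0.19)² = 235.52.
Rounding up, n = 236.

n = 236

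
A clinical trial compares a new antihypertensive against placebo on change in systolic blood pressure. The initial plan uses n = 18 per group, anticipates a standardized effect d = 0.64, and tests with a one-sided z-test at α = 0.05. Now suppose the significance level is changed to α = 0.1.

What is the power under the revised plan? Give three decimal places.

δ = d·√(n/2) = 0.64 × √(18/2) = 1.9200 (unchanged). New critical value: z_{0.1} = 1.282.
Revised power = Φ(δ − 1.282) = Φ(0.638) = 0.7384.

Power ≈ 0.738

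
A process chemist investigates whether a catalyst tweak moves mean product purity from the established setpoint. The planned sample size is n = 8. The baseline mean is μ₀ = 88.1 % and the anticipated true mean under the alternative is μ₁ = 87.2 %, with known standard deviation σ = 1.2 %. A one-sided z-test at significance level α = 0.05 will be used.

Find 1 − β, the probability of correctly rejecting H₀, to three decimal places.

Standardized effect: d = |μ₁ − μ₀| / σ = |87.2 − 88.1| / 1.2 = 0.7500
Noncentrality parameter: δ = d·√n = 0.7500 × √8 = 2.1213
Critical value for a one-sided test at α = 0.05: z_α = 1.645.
Power = Φ(δ − 1.645) = Φ(0.476) = 0.6831.

Power ≈ 0.683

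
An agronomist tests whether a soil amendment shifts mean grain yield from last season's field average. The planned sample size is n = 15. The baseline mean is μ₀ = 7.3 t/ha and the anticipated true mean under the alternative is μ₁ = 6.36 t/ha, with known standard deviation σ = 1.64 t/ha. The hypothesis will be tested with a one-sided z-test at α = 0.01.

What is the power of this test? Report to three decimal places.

Power ≈ 0.458

Standardized effect: d = |μ₁ − μ₀| / σ = |6.36 − 7.3| / 1.64 = 0.5732
Noncentrality parameter: δ = d·√n = 0.5732 × √15 = 2.2199
One-sided α = 0.01 → critical value z_{0.01} = 2.326.
Power = Φ(δ − 2.326) = Φ(-0.106) = 0.4576.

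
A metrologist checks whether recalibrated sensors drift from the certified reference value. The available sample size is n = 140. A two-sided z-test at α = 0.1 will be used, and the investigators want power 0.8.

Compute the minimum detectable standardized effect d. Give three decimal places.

d ≈ 0.210

Required noncentrality: δ = z_{0.05} + z_{0.20} = 1.645 + 0.842 = 2.486.
(Lower-tail contribution to power is negligible for δ > 0.)
δ = d·√n ⇒ d = δ/√n = 2.486/√140 = 0.2101.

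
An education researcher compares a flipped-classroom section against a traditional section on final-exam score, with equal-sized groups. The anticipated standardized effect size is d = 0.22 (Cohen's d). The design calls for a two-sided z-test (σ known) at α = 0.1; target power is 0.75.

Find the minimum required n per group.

For power 0.75 need Φ(δ − z_{0.05}) = 0.75, so δ = z_{0.05} + z_{0.25} = 1.645 + 0.674 = 2.319.
(The Φ(−δ − z_{α/2}) term is vanishingly small for δ > 0 and is dropped in the standard sample-size formula.)
δ = d·√(n/2) ⇒ n = 2(δ/d)² = 2 × (2.319 / 0.22)² = 222.29.
Rounding up, n = 223 per group.

n = 223 per group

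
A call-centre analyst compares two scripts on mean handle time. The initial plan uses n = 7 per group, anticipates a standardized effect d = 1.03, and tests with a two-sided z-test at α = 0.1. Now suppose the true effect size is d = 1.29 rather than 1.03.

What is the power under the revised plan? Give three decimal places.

With d = 1.29: δ = d·√(n/2) = 1.29 × √(7/2) = 2.4134. Critical value z_{0.05} = 1.645.
Revised power = Φ(δ − 1.645) + Φ(−δ − 1.645) = Φ(0.769) + Φ(-4.058) = 0.7789 + 0.0000 = 0.7789.

Power ≈ 0.779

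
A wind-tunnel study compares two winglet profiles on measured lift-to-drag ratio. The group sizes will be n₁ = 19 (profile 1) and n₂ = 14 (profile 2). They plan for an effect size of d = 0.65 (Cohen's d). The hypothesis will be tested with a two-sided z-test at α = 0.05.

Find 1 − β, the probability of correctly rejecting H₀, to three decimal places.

Noncentrality parameter: δ = d / √(1/n₁ + 1/n₂) = 0.65 / √(1/19 + 1/14) = 1.8454
Critical value for a two-sided test at α = 0.05: z_{α/2} = 1.960.
Power = Φ(δ − 1.960) + Φ(−δ − 1.960) = Φ(-0.115) + Φ(-3.805) = 0.4544 + 0.0001 = 0.4545.

Power ≈ 0.454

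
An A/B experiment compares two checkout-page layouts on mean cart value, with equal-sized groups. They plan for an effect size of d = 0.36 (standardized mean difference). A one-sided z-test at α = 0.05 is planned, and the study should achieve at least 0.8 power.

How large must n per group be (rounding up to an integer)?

Set Φ(δ − 1.645) = 0.8; then δ − 1.645 = Φ⁻¹(0.8) = 0.842, giving δ = 2.486.
δ = d·√(n/2) ⇒ n = 2(δ/d)² = 2 × (2.486 / 0.36)² = 95.41.
Rounding up, n = 96 per group.

n = 96 per group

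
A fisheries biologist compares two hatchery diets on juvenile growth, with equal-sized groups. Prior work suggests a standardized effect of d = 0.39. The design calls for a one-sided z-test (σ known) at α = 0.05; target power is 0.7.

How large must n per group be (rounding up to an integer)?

For power 0.7 need Φ(δ − z_{0.05}) = 0.7, so δ = z_{0.05} + z_{0.30} = 1.645 + 0.524 = 2.169.
δ = d·√(n/2) ⇒ n = 2(δ/d)² = 2 × (2.169 / 0.39)² = 61.88.
Round up to the next whole unit.

n = 62 per group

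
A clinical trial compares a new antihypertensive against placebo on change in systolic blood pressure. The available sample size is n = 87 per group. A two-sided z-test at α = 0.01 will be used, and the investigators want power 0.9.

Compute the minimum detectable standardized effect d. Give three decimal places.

d ≈ 0.585

Required noncentrality: δ = z_{0.005} + z_{0.10} = 2.576 + 1.282 = 3.857.
(The second rejection-region term Φ(−δ − z_{α/2}) is negligible and dropped.)
δ = d·√(n/2) ⇒ d = δ/√(n/2) = 3.857/√(87/2) = 0.5849.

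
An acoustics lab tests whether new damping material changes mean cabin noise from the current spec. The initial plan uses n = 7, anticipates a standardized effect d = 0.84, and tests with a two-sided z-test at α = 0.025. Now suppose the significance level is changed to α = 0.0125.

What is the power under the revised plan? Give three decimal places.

Power ≈ 0.392

δ = d·√n = 0.84 × √7 = 2.2224 (unchanged). New critical value: z_{0.0063} = 2.498.
Revised power = Φ(δ − 2.498) + Φ(−δ − 2.498) = Φ(-0.275) + Φ(-4.720) = 0.3916 + 0.0000 = 0.3916.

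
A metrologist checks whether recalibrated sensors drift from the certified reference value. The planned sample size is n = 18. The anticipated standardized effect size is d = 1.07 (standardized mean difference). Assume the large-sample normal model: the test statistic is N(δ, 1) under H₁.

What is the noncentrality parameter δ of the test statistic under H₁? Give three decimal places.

δ ≈ 4.540

δ = d·√n = 1.07 × √18 = 4.5396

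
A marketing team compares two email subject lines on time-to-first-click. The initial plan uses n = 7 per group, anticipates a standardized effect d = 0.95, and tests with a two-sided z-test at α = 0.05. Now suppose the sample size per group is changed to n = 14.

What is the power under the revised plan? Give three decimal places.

With n = 14 per group: δ = d·√(n/2) = 0.95 × √(14/2) = 2.5135. Critical value z_{0.025} = 1.960.
Revised power = Φ(δ − 1.960) + Φ(−δ − 1.960) = Φ(0.553) + Φ(-4.473) = 0.7100 + 0.0000 = 0.7100.

Power ≈ 0.710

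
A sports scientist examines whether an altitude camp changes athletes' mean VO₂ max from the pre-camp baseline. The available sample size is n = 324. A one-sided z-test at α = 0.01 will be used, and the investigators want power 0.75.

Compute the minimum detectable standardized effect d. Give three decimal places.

Required noncentrality: δ = z_{0.01} + z_{0.25} = 2.326 + 0.674 = 3.001.
δ = d·√n ⇒ d = δ/√n = 3.001/√324 = 0.1667.

d ≈ 0.167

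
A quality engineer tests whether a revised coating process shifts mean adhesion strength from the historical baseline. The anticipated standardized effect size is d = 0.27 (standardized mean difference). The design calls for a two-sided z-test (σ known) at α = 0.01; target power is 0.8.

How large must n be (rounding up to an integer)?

n = 161

Set Φ(δ − 2.576) = 0.8; then δ − 2.576 = Φ⁻¹(0.8) = 0.842, giving δ = 3.417.
(For δ > 0 the lower-tail rejection region contributes negligibly to power, so the one-term inversion is standard.)
δ = d·√n ⇒ n = (δ/d)² = (3.417 / 0.27)² = 160.21.
Round up to the next whole unit.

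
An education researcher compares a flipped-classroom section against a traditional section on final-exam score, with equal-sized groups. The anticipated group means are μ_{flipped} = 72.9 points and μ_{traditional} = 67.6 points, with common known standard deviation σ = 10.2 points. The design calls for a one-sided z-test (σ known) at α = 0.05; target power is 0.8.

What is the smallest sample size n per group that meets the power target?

Standardized effect: d = |μ_{flipped} − μ_{traditional}| / σ = |72.9 − 67.6| / 10.2 = 0.5196
Set Φ(δ − 1.645) = 0.8; then δ − 1.645 = Φ⁻¹(0.8) = 0.842, giving δ = 2.486.
δ = d·√(n/2) ⇒ n = 2(δ/d)² = 2 × (2.486 / 0.5196)² = 45.80.
Round up to the next whole unit.

n = 46 per group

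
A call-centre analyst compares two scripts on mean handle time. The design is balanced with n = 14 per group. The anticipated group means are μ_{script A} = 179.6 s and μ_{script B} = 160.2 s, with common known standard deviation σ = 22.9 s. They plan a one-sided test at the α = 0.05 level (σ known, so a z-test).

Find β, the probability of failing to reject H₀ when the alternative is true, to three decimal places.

β ≈ 0.275

Standardized effect: d = |μ_{script A} − μ_{script B}| / σ = |179.6 − 160.2| / 22.9 = 0.8472
Noncentrality parameter: δ = d·√(n/2) = 0.8472 × √(14/2) = 2.2414
One-sided α = 0.05 → critical value z_{0.05} = 1.645.
Power = Φ(δ − 1.645) = Φ(0.597) = 0.7246.
Type II error: β = 1 − power = 1 − 0.7246 = 0.2754.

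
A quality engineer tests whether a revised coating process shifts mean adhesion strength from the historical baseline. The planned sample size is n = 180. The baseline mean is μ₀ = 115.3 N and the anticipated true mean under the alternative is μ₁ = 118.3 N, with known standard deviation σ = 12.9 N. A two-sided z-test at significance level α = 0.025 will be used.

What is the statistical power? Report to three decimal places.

Power ≈ 0.810

Standardized effect: d = |μ₁ − μ₀| / σ = |118.3 − 115.3| / 12.9 = 0.2326
Noncentrality parameter: δ = d·√n = 0.2326 × √180 = 3.1201
Critical value for a two-sided test at α = 0.025: z_{α/2} = 2.241.
Power = Φ(δ − 2.241) + Φ(−δ − 2.241) = Φ(0.879) + Φ(-5.361) = 0.8102 + 0.0000 = 0.8102.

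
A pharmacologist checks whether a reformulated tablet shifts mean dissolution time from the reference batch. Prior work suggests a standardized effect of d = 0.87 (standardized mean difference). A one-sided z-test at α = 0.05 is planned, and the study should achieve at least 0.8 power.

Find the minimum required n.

n = 9

For power 0.8 need Φ(δ − z_{0.05}) = 0.8, so δ = z_{0.05} + z_{0.20} = 1.645 + 0.842 = 2.486.
δ = d·√n ⇒ n = (δ/d)² = (2.486 / 0.87)² = 8.17.
Rounding up, n = 9.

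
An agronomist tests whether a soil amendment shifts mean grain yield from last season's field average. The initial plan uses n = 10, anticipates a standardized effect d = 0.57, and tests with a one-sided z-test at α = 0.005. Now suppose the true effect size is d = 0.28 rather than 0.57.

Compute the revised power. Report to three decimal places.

Power ≈ 0.045

With d = 0.28: δ = d·√n = 0.28 × √10 = 0.8854. Critical value z_{0.005} = 2.576.
Revised power = Φ(δ − 2.576) = Φ(-1.690) = 0.0455.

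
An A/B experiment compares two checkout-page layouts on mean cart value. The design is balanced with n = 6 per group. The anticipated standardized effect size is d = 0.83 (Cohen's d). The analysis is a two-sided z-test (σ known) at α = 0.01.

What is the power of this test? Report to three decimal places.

Power ≈ 0.128

Noncentrality parameter: δ = d·√(n/2) = 0.83 × √(6/2) = 1.4376
Critical value for a two-sided test at α = 0.01: z_{α/2} = 2.576.
Power = Φ(δ − 2.576) + Φ(−δ − 2.576) = Φ(-1.138) + Φ(-4.013) = 0.1275 + 0.0000 = 0.1275.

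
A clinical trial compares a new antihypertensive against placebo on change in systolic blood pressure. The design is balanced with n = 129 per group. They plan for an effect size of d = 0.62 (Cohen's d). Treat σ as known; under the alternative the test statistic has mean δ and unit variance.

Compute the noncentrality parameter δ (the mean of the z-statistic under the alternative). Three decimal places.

δ ≈ 4.979

δ = d·√(n/2) = 0.62 × √(129/2) = 4.9793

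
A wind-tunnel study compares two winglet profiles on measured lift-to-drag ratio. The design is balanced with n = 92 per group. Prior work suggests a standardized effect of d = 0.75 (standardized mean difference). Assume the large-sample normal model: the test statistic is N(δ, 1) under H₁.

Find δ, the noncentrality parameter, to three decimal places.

The noncentrality parameter scales effect size by the design's sample-size factor: δ = d·√(n/2) = 0.75 × √(92/2) = 5.0867

δ ≈ 5.087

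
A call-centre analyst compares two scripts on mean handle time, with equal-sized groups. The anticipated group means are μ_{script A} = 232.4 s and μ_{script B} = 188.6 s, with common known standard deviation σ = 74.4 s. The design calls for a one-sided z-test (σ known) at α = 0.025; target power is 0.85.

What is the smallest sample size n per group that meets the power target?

n = 52 per group

Standardized effect: d = |μ_{script A} − μ_{script B}| / σ = |232.4 − 188.6| / 74.4 = 0.5887
For power 0.85 need Φ(δ − z_{0.025}) = 0.85, so δ = z_{0.025} + z_{0.15} = 1.960 + 1.036 = 2.996.
δ = d·√(n/2) ⇒ n = 2(δ/d)² = 2 × (2.996 / 0.5887)² = 51.81.
Round up to the next whole unit.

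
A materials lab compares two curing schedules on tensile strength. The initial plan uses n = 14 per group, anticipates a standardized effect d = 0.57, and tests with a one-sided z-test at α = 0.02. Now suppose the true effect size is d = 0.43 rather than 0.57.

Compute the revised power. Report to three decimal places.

With d = 0.43: δ = d·√(n/2) = 0.43 × √(14/2) = 1.1377. Critical value z_{0.02} = 2.054.
Revised power = P(Z > 2.054 − δ) = Φ(-0.916) = 0.1798.

Power ≈ 0.180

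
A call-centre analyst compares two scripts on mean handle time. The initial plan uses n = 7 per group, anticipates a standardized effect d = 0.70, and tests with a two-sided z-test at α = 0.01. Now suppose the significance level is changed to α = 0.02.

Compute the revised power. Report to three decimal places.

Power ≈ 0.155

δ = d·√(n/2) = 0.70 × √(7/2) = 1.3096 (unchanged). New critical value: z_{0.01} = 2.326.
Revised power = Φ(δ − 2.326) + Φ(−δ − 2.326) = Φ(-1.017) + Φ(-3.636) = 0.1546 + 0.0001 = 0.1548.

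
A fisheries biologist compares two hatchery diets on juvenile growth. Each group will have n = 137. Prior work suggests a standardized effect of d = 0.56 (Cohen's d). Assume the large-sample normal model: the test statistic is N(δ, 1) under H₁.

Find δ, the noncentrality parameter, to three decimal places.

The noncentrality parameter scales effect size by the design's sample-size factor: δ = d·√(n/2) = 0.56 × √(137/2) = 4.6348

δ ≈ 4.635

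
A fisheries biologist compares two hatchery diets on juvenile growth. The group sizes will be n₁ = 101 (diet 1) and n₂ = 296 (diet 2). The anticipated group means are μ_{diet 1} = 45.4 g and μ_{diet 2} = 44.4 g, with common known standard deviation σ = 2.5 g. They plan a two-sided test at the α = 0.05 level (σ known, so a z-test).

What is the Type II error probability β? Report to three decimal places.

Standardized effect: d = |μ_{diet 1} − μ_{diet 2}| / σ = |45.4 − 44.4| / 2.5 = 0.4000
Noncentrality parameter: δ = d / √(1/n₁ + 1/n₂) = 0.4000 / √(1/101 + 1/296) = 3.4711
Two-sided α = 0.05 → critical value z_{0.025} = 1.960.
Power = Φ(δ − 1.960) + Φ(−δ − 1.960) = Φ(1.511) + Φ(-5.431) = 0.9346 + 0.0000 = 0.9346.
Type II error: β = 1 − power = 1 − 0.9346 = 0.0654.

β ≈ 0.065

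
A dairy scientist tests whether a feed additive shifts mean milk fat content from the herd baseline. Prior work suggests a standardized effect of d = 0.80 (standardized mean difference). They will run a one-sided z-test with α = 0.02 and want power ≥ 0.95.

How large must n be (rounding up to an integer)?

For power 0.95 need Φ(δ − z_{0.02}) = 0.95, so δ = z_{0.02} + z_{0.05} = 2.054 + 1.645 = 3.699.
δ = d·√n ⇒ n = (δ/d)² = (3.699 / 0.80)² = 21.37.
Rounding up, n = 22.

n = 22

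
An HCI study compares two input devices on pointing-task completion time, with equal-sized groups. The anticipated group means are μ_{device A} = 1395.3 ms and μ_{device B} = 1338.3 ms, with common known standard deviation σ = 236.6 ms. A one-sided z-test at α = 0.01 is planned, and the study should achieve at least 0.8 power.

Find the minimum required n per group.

n = 346 per group

Standardized effect: d = |μ_{device A} − μ_{device B}| / σ = |1395.3 − 1338.3| / 236.6 = 0.2409
Set Φ(δ − 2.326) = 0.8; then δ − 2.326 = Φ⁻¹(0.8) = 0.842, giving δ = 3.168.
δ = d·√(n/2) ⇒ n = 2(δ/d)² = 2 × (3.168 / 0.2409)² = 345.84.
Rounding up, n = 346 per group.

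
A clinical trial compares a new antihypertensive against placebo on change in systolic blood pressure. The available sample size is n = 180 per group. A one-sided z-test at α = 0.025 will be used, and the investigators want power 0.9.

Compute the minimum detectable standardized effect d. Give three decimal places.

Required noncentrality: δ = z_{0.025} + z_{0.10} = 1.960 + 1.282 = 3.242.
δ = d·√(n/2) ⇒ d = δ/√(n/2) = 3.242/√(180/2) = 0.3417.

d ≈ 0.342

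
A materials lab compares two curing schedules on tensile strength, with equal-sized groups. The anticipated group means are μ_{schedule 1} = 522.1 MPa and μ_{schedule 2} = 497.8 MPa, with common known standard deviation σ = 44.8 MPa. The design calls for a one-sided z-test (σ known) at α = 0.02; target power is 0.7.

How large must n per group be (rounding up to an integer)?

Standardized effect: d = |μ_{schedule 1} − μ_{schedule 2}| / σ = |522.1 − 497.8| / 44.8 = 0.5424
Set Φ(δ − 2.054) = 0.7; then δ − 2.054 = Φ⁻¹(0.7) = 0.524, giving δ = 2.578.
δ = d·√(n/2) ⇒ n = 2(δ/d)² = 2 × (2.578 / 0.5424)² = 45.18.
Round up to the next whole unit.

n = 46 per group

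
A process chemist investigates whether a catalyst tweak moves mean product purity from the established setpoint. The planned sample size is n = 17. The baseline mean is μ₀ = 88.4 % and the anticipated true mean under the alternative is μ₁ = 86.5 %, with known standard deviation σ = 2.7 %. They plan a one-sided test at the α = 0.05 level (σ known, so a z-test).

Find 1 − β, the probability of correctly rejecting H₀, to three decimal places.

Standardized effect: d = |μ₁ − μ₀| / σ = |86.5 − 88.4| / 2.7 = 0.7037
Noncentrality parameter: δ = d·√n = 0.7037 × √17 = 2.9014
One-sided α = 0.05 → critical value z_{0.05} = 1.645.
Power = P(Z > 1.645 − δ) = Φ(1.257) = 0.8955.

Power ≈ 0.896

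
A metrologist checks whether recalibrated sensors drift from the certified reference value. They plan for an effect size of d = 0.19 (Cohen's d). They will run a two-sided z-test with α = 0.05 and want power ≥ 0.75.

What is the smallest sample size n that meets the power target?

n = 193

Set Φ(δ − 1.960) = 0.75; then δ − 1.960 = Φ⁻¹(0.75) = 0.674, giving δ = 2.634.
(Ignoring the negligible lower-tail rejection probability gives the usual closed-form inversion.)
δ = d·√n ⇒ n = (δ/d)² = (2.634 / 0.19)² = 192.25.
Round up to the next whole unit.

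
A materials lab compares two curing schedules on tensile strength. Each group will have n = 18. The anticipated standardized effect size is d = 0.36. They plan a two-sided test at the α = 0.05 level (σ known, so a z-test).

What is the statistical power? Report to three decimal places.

Noncentrality parameter: δ = d·√(n/2) = 0.36 × √(18/2) = 1.0800
Two-sided α = 0.05 → critical value z_{0.025} = 1.960.
Power = Φ(δ − 1.960) + Φ(−δ − 1.960) = Φ(-0.880) + Φ(-3.040) = 0.1894 + 0.0012 = 0.1906.

Power ≈ 0.191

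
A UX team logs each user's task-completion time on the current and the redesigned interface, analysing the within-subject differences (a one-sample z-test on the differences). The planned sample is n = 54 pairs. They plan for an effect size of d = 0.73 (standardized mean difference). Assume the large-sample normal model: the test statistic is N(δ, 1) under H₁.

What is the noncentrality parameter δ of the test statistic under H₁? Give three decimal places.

δ = d·√n = 0.73 × √54 = 5.3644

δ ≈ 5.364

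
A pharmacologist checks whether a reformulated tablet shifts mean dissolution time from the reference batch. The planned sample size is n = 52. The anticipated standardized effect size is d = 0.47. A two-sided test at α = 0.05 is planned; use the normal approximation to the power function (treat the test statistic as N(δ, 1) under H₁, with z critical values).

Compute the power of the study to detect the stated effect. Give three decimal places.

Noncentrality parameter: δ = d·√n = 0.47 × √52 = 3.3892
Critical value for a two-sided test at α = 0.05: z_{α/2} = 1.960.
Power = Φ(δ − 1.960) + Φ(−δ − 1.960) = Φ(1.429) + Φ(-5.349) = 0.9235 + 0.0000 = 0.9235.

Power ≈ 0.924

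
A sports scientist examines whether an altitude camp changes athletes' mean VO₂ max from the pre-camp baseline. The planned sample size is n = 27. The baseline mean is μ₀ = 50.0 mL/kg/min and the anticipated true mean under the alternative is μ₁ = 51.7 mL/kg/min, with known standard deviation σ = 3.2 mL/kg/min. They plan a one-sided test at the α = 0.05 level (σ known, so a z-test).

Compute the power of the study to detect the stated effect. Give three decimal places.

Power ≈ 0.868

Standardized effect: d = |μ₁ − μ₀| / σ = |51.7 − 50.0| / 3.2 = 0.5312
Noncentrality parameter: δ = d·√n = 0.5312 × √27 = 2.7605
Critical value for a one-sided test at α = 0.05: z_α = 1.645.
Power = P(Z > 1.645 − δ) = Φ(1.116) = 0.8677.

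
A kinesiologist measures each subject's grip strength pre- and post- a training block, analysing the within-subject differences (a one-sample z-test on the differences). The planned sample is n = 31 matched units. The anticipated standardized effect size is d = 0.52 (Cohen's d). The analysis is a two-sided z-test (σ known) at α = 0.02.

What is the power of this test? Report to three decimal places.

Noncentrality parameter: λ = d·√n = 0.52 × √31 = 2.8952
Critical value for a two-sided test at α = 0.02: z_{α/2} = 2.326.
Power = Φ(λ − 2.326) + Φ(−λ − 2.326) = Φ(0.569) + Φ(-5.222) = 0.7153 + 0.0000 = 0.7153.

Power ≈ 0.715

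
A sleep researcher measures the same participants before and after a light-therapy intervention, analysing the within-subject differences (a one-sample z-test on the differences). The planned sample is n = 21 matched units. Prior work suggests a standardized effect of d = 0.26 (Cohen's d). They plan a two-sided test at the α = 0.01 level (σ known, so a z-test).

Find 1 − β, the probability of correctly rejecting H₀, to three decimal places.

Noncentrality parameter: δ = d·√n = 0.26 × √21 = 1.1915
Critical value for a two-sided test at α = 0.01: z_{α/2} = 2.576.
Power = Φ(δ − 2.576) + Φ(−δ − 2.576) = Φ(-1.384) + Φ(-3.767) = 0.0831 + 0.0001 = 0.0832.

Power ≈ 0.083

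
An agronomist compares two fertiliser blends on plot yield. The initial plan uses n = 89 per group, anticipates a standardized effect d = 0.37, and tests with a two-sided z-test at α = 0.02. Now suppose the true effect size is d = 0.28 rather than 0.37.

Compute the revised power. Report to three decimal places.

Power ≈ 0.323

With d = 0.28: δ = d·√(n/2) = 0.28 × √(89/2) = 1.8678. Critical value z_{0.01} = 2.326.
Revised power = Φ(δ − 2.326) + Φ(−δ − 2.326) = Φ(-0.459) + Φ(-4.194) = 0.3233 + 0.0000 = 0.3233.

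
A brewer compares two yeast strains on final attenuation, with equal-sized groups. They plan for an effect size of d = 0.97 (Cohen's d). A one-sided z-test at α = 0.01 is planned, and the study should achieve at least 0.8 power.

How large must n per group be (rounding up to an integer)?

n = 22 per group

For power 0.8 need Φ(δ − z_{0.01}) = 0.8, so δ = z_{0.01} + z_{0.20} = 2.326 + 0.842 = 3.168.
δ = d·√(n/2) ⇒ n = 2(δ/d)² = 2 × (3.168 / 0.97)² = 21.33.
Round up to the next whole unit.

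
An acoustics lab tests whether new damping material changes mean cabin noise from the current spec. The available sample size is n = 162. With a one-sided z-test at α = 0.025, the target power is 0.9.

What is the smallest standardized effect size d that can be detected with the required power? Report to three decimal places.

Need Φ(δ − 1.960) = 0.9, so δ = 1.960 + 1.282 = 3.242.
δ = d·√n ⇒ d = δ/√n = 3.242/√162 = 0.2547.

d ≈ 0.255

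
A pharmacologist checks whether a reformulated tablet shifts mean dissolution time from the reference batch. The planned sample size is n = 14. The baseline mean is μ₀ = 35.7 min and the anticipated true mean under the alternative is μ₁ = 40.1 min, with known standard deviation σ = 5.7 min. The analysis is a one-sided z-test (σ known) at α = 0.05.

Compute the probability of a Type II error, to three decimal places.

β ≈ 0.107

Standardized effect: d = |μ₁ − μ₀| / σ = |40.1 − 35.7| / 5.7 = 0.7719
Noncentrality parameter: δ = d·√n = 0.7719 × √14 = 2.8883
One-sided α = 0.05 → critical value z_{0.05} = 1.645.
Power = Φ(δ − 1.645) = Φ(1.243) = 0.8931.
Type II error: β = 1 − power = 1 − 0.8931 = 0.1069.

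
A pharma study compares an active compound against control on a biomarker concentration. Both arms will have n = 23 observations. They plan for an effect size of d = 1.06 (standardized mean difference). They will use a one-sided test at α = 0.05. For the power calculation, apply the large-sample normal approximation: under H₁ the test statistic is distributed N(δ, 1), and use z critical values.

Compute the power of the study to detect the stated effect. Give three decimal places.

Power ≈ 0.974

Noncentrality parameter: λ = d·√(n/2) = 1.06 × √(23/2) = 3.5946
One-sided α = 0.05 → critical value z_{0.05} = 1.645.
Power = P(Z > 1.645 − λ) = Φ(1.950) = 0.9744.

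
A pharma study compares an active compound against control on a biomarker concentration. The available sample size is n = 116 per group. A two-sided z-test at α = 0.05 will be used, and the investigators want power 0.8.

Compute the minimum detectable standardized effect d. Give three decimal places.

d ≈ 0.368

Required noncentrality: δ = z_{0.025} + z_{0.20} = 1.960 + 0.842 = 2.802.
(Lower-tail contribution to power is negligible for δ > 0.)
δ = d·√(n/2) ⇒ d = δ/√(n/2) = 2.802/√(116/2) = 0.3679.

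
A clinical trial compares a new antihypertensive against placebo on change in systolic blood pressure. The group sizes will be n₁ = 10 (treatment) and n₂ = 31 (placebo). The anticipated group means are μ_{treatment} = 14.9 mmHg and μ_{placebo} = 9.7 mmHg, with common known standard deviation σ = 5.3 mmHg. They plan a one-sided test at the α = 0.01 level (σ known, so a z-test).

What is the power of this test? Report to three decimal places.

Standardized effect: d = |μ_{treatment} − μ_{placebo}| / σ = |14.9 − 9.7| / 5.3 = 0.9811
Noncentrality parameter: δ = d / √(1/n₁ + 1/n₂) = 0.9811 / √(1/10 + 1/31) = 2.6978
Critical value for a one-sided test at α = 0.01: z_α = 2.326.
Power = Φ(δ − 2.326) = Φ(0.371) = 0.6449.

Power ≈ 0.645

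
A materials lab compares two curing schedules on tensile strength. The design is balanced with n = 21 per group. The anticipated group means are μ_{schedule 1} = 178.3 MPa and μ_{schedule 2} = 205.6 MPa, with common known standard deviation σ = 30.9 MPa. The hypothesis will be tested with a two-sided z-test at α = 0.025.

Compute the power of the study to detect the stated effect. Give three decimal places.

Power ≈ 0.733

Standardized effect: d = |μ_{schedule 1} − μ_{schedule 2}| / σ = |178.3 − 205.6| / 30.9 = 0.8835
Noncentrality parameter: δ = d·√(n/2) = 0.8835 × √(21/2) = 2.8629
Two-sided α = 0.025 → critical value z_{0.0125} = 2.241.
Power = Φ(δ − 2.241) + Φ(−δ − 2.241) = Φ(0.621) + Φ(-5.104) = 0.7328 + 0.0000 = 0.7328.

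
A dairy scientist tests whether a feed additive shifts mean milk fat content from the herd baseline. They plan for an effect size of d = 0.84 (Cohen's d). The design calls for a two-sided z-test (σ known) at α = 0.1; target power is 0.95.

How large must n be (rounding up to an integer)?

n = 16

Set Φ(δ − 1.645) = 0.95; then δ − 1.645 = Φ⁻¹(0.95) = 1.645, giving δ = 3.290.
(For δ > 0 the lower-tail rejection region contributes negligibly to power, so the one-term inversion is standard.)
δ = d·√n ⇒ n = (δ/d)² = (3.290 / 0.84)² = 15.34.
Round up to the next whole unit.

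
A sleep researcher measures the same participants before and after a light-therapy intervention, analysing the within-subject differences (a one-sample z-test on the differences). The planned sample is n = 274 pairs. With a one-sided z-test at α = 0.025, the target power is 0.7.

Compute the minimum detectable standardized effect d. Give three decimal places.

d ≈ 0.150

Need Φ(δ − 1.960) = 0.7, so δ = 1.960 + 0.524 = 2.484.
δ = d·√n ⇒ d = δ/√n = 2.484/√274 = 0.1501.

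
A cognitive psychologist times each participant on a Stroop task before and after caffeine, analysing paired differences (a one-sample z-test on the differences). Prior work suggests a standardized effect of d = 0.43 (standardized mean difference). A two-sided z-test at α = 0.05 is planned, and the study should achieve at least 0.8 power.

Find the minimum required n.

n = 43

For power 0.8 need Φ(δ − z_{0.025}) = 0.8, so δ = z_{0.025} + z_{0.20} = 1.960 + 0.842 = 2.802.
(The Φ(−δ − z_{α/2}) term is vanishingly small for δ > 0 and is dropped in the standard sample-size formula.)
δ = d·√n ⇒ n = (δ/d)² = (2.802 / 0.43)² = 42.45.
Rounding up, n = 43.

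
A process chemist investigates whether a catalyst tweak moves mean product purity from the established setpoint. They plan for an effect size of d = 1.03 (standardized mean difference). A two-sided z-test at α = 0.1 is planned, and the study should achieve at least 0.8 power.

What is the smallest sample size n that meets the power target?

n = 6

For power 0.8 need Φ(δ − z_{0.05}) = 0.8, so δ = z_{0.05} + z_{0.20} = 1.645 + 0.842 = 2.486.
(Ignoring the negligible lower-tail rejection probability gives the usual closed-form inversion.)
δ = d·√n ⇒ n = (δ/d)² = (2.486 / 1.03)² = 5.83.
Round up to the next whole unit.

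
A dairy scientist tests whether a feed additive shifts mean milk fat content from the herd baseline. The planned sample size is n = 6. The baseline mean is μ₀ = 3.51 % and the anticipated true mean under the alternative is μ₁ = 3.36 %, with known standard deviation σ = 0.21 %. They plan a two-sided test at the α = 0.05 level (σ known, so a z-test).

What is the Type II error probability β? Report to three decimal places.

Standardized effect: d = |μ₁ − μ₀| / σ = |3.36 − 3.51| / 0.21 = 0.7143
Noncentrality parameter: δ = d·√n = 0.7143 × √6 = 1.7496
Critical value for a two-sided test at α = 0.05: z_{α/2} = 1.960.
Power = Φ(δ − 1.960) + Φ(−δ − 1.960) = Φ(-0.210) + Φ(-3.710) = 0.4167 + 0.0001 = 0.4168.
Type II error: β = 1 − power = 1 − 0.4168 = 0.5832.

β ≈ 0.583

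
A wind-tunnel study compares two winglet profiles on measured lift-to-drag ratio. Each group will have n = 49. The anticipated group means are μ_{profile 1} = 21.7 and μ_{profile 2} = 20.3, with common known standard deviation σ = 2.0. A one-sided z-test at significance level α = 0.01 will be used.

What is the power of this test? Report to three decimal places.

Power ≈ 0.873

Standardized effect: d = |μ_{profile 1} − μ_{profile 2}| / σ = |21.7 − 20.3| / 2.0 = 0.7000
Noncentrality parameter: δ = d·√(n/2) = 0.7000 × √(49/2) = 3.4648
One-sided α = 0.01 → critical value z_{0.01} = 2.326.
Power = Φ(δ − 2.326) = Φ(1.138) = 0.8725.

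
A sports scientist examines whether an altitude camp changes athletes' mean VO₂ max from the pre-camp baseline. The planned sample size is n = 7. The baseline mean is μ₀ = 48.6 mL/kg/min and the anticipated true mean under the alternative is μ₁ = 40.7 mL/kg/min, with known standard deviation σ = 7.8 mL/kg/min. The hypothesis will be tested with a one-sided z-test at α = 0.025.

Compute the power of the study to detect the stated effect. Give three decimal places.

Standardized effect: d = |μ₁ − μ₀| / σ = |40.7 − 48.6| / 7.8 = 1.0128
Noncentrality parameter: δ = d·√n = 1.0128 × √7 = 2.6797
Critical value for a one-sided test at α = 0.025: z_α = 1.960.
Power = P(Z > 1.960 − δ) = Φ(0.720) = 0.7641.

Power ≈ 0.764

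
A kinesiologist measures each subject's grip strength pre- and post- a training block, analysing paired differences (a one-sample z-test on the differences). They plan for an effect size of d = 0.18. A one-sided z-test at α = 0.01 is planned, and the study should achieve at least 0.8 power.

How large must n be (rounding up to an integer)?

n = 310

Set Φ(δ − 2.326) = 0.8; then δ − 2.326 = Φ⁻¹(0.8) = 0.842, giving δ = 3.168.
δ = d·√n ⇒ n = (δ/d)² = (3.168 / 0.18)² = 309.75.
Round up to the next whole unit.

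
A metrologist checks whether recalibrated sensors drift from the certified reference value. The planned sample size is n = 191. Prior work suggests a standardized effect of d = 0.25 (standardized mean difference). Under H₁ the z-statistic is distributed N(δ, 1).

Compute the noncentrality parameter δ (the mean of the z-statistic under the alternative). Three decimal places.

The noncentrality parameter scales effect size by the design's sample-size factor: δ = d·√n = 0.25 × √191 = 3.4551

δ ≈ 3.455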